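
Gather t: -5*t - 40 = -5*t - 40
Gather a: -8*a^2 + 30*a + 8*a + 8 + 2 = -8*a^2 + 38*a + 10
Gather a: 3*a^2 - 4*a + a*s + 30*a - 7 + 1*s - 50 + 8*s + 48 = 3*a^2 + a*(s + 26) + 9*s - 9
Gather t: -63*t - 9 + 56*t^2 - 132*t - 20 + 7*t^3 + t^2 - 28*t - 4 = 7*t^3 + 57*t^2 - 223*t - 33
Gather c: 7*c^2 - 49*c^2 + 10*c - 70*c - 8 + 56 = -42*c^2 - 60*c + 48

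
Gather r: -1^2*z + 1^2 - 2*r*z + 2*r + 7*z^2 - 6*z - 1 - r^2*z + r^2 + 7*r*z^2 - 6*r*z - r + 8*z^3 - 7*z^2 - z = r^2*(1 - z) + r*(7*z^2 - 8*z + 1) + 8*z^3 - 8*z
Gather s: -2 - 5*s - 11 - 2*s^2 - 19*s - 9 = -2*s^2 - 24*s - 22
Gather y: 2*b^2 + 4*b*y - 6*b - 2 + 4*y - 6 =2*b^2 - 6*b + y*(4*b + 4) - 8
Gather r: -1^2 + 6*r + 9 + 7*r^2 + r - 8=7*r^2 + 7*r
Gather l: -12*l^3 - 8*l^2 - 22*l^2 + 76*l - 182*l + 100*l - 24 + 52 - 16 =-12*l^3 - 30*l^2 - 6*l + 12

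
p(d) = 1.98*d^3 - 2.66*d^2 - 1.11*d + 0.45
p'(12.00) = 790.41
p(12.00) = 3025.53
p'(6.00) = 180.81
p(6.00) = 325.71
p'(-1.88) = 29.89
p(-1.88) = -20.02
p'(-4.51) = 143.70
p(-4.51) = -230.28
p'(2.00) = 12.01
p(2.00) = 3.43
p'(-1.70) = 25.10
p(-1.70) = -15.08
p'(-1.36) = 17.11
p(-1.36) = -7.94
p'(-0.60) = 4.22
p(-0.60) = -0.27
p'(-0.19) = 0.12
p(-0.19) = 0.55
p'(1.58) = 5.31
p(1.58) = -0.13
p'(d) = 5.94*d^2 - 5.32*d - 1.11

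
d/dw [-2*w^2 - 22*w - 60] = -4*w - 22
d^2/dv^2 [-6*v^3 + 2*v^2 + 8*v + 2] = 4 - 36*v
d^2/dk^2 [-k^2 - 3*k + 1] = -2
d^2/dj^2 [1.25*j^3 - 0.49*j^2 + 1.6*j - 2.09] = 7.5*j - 0.98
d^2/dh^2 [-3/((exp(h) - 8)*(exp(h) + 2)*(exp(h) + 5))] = (-27*exp(5*h) + 33*exp(4*h) + 264*exp(3*h) - 2574*exp(2*h) - 5388*exp(h) + 11040)*exp(h)/(exp(9*h) - 3*exp(8*h) - 135*exp(7*h) + 35*exp(6*h) + 6690*exp(5*h) + 15492*exp(4*h) - 100216*exp(3*h) - 527040*exp(2*h) - 883200*exp(h) - 512000)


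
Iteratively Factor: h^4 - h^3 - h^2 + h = (h + 1)*(h^3 - 2*h^2 + h) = (h - 1)*(h + 1)*(h^2 - h) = (h - 1)^2*(h + 1)*(h)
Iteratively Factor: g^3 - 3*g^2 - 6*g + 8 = (g + 2)*(g^2 - 5*g + 4) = (g - 4)*(g + 2)*(g - 1)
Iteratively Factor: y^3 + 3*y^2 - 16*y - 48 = (y + 4)*(y^2 - y - 12) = (y - 4)*(y + 4)*(y + 3)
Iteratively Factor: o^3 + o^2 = (o)*(o^2 + o) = o*(o + 1)*(o)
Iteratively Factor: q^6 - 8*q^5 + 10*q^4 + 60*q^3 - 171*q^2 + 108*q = (q - 1)*(q^5 - 7*q^4 + 3*q^3 + 63*q^2 - 108*q) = (q - 1)*(q + 3)*(q^4 - 10*q^3 + 33*q^2 - 36*q) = q*(q - 1)*(q + 3)*(q^3 - 10*q^2 + 33*q - 36) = q*(q - 3)*(q - 1)*(q + 3)*(q^2 - 7*q + 12) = q*(q - 4)*(q - 3)*(q - 1)*(q + 3)*(q - 3)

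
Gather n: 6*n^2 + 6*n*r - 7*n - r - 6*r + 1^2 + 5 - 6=6*n^2 + n*(6*r - 7) - 7*r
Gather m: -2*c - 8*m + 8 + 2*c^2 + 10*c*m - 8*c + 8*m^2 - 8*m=2*c^2 - 10*c + 8*m^2 + m*(10*c - 16) + 8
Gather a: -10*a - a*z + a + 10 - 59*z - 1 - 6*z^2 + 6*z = a*(-z - 9) - 6*z^2 - 53*z + 9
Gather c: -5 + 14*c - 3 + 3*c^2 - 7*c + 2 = 3*c^2 + 7*c - 6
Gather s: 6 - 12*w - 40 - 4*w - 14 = -16*w - 48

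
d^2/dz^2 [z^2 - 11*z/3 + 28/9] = 2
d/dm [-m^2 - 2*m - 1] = -2*m - 2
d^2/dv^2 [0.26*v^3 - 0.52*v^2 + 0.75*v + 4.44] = 1.56*v - 1.04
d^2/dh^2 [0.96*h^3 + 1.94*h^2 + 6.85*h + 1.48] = 5.76*h + 3.88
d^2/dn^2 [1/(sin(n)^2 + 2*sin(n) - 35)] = 2*(-2*sin(n)^4 - 3*sin(n)^3 - 69*sin(n)^2 - 29*sin(n) + 39)/(sin(n)^2 + 2*sin(n) - 35)^3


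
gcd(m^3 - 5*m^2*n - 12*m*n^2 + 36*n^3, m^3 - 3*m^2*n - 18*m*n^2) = m^2 - 3*m*n - 18*n^2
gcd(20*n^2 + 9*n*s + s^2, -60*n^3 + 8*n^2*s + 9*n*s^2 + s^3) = 5*n + s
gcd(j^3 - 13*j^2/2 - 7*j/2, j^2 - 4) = 1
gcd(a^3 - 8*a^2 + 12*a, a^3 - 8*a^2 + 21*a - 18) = a - 2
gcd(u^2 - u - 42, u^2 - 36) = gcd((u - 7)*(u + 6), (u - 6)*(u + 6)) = u + 6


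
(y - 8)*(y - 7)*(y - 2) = y^3 - 17*y^2 + 86*y - 112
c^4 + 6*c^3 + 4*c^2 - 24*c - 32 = (c - 2)*(c + 2)^2*(c + 4)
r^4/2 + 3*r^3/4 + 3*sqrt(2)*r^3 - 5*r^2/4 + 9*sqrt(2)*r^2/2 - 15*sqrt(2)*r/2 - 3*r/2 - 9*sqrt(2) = (r - 3/2)*(r + 6*sqrt(2))*(sqrt(2)*r/2 + sqrt(2)/2)*(sqrt(2)*r/2 + sqrt(2))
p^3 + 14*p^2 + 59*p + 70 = (p + 2)*(p + 5)*(p + 7)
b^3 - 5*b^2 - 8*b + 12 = (b - 6)*(b - 1)*(b + 2)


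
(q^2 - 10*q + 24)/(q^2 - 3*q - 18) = (q - 4)/(q + 3)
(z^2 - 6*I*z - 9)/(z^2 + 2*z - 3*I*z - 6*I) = (z - 3*I)/(z + 2)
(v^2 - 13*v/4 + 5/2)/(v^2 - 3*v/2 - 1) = (4*v - 5)/(2*(2*v + 1))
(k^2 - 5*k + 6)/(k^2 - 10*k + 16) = (k - 3)/(k - 8)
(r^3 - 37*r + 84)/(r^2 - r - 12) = (r^2 + 4*r - 21)/(r + 3)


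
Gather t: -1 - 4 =-5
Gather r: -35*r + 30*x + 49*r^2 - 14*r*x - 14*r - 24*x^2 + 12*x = 49*r^2 + r*(-14*x - 49) - 24*x^2 + 42*x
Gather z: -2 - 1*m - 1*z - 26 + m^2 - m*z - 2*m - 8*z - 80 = m^2 - 3*m + z*(-m - 9) - 108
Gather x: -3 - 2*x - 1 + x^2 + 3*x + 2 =x^2 + x - 2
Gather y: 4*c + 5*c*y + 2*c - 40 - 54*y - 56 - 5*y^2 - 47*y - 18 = 6*c - 5*y^2 + y*(5*c - 101) - 114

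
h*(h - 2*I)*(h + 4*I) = h^3 + 2*I*h^2 + 8*h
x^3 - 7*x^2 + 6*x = x*(x - 6)*(x - 1)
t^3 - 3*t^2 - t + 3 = (t - 3)*(t - 1)*(t + 1)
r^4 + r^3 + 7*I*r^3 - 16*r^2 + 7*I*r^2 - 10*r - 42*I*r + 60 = (r - 2)*(r + 3)*(r + 2*I)*(r + 5*I)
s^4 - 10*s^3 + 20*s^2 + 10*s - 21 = (s - 7)*(s - 3)*(s - 1)*(s + 1)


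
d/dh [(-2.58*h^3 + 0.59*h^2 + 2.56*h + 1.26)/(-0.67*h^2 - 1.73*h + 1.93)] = (1.7286*h^4 + 8.9268*h^3 - 14.2437*h^2 + 3.9658*h + 7.1206)/(0.4489*h^4 + 2.3182*h^3 + 0.4067*h^2 - 6.6778*h + 3.7249)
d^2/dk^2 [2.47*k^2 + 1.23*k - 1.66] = 4.94000000000000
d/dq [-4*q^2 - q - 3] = -8*q - 1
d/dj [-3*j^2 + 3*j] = 3 - 6*j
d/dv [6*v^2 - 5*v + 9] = 12*v - 5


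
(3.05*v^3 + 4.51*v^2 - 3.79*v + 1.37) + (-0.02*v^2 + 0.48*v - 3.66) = 3.05*v^3 + 4.49*v^2 - 3.31*v - 2.29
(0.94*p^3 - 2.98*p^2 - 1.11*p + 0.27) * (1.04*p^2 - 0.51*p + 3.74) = 0.9776*p^5 - 3.5786*p^4 + 3.881*p^3 - 10.2983*p^2 - 4.2891*p + 1.0098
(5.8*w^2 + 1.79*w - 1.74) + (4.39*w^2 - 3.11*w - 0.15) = 10.19*w^2 - 1.32*w - 1.89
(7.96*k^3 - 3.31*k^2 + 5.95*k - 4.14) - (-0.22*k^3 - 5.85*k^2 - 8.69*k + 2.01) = 8.18*k^3 + 2.54*k^2 + 14.64*k - 6.15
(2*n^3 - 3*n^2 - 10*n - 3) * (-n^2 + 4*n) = -2*n^5 + 11*n^4 - 2*n^3 - 37*n^2 - 12*n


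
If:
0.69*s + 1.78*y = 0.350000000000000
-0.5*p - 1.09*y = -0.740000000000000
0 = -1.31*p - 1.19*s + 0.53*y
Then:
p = 0.62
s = -0.51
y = 0.39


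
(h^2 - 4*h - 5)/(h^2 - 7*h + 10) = (h + 1)/(h - 2)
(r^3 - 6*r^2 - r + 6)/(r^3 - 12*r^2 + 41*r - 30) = (r + 1)/(r - 5)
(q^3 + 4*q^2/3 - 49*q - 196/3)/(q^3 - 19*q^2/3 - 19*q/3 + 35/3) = (3*q^2 + 25*q + 28)/(3*q^2 + 2*q - 5)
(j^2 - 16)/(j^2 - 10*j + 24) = (j + 4)/(j - 6)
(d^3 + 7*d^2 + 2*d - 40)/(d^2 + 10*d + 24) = (d^2 + 3*d - 10)/(d + 6)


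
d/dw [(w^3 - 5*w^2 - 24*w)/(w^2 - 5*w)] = (w^2 - 10*w + 49)/(w^2 - 10*w + 25)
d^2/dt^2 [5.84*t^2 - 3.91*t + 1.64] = 11.6800000000000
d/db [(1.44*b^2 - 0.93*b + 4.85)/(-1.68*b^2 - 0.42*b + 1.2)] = (-2.1672*b^2 + 19.752*b + 0.921)/(2.8224*b^4 + 1.4112*b^3 - 3.8556*b^2 - 1.008*b + 1.44)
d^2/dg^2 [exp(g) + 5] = exp(g)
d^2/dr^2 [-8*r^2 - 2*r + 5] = -16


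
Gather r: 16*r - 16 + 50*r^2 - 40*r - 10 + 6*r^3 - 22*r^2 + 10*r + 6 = 6*r^3 + 28*r^2 - 14*r - 20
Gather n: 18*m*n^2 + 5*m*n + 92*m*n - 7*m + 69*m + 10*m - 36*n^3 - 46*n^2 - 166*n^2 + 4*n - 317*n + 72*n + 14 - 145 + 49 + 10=72*m - 36*n^3 + n^2*(18*m - 212) + n*(97*m - 241) - 72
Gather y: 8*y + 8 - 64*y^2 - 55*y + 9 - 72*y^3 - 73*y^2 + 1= -72*y^3 - 137*y^2 - 47*y + 18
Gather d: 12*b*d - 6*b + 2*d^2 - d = -6*b + 2*d^2 + d*(12*b - 1)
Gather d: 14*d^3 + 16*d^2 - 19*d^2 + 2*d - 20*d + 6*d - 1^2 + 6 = 14*d^3 - 3*d^2 - 12*d + 5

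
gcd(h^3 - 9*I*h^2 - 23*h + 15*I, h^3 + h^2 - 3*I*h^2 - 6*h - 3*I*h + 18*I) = h - 3*I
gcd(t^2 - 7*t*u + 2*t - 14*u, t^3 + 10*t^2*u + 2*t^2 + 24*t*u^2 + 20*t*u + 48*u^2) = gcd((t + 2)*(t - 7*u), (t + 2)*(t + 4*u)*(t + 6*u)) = t + 2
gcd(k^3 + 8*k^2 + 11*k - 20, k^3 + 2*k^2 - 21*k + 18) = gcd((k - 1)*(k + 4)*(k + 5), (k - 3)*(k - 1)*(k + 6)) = k - 1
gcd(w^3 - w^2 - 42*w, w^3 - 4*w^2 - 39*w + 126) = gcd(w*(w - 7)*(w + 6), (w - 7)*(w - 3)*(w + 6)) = w^2 - w - 42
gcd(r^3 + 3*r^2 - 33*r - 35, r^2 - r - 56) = r + 7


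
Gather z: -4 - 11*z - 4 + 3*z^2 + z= 3*z^2 - 10*z - 8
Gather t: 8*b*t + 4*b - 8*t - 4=4*b + t*(8*b - 8) - 4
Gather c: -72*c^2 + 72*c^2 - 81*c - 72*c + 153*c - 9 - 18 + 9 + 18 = 0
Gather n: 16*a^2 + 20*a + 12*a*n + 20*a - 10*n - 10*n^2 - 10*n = 16*a^2 + 40*a - 10*n^2 + n*(12*a - 20)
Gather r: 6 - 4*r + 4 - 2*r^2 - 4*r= -2*r^2 - 8*r + 10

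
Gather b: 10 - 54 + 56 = 12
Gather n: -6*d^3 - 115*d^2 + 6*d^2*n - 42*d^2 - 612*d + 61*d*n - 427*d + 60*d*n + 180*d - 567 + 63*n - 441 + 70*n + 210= -6*d^3 - 157*d^2 - 859*d + n*(6*d^2 + 121*d + 133) - 798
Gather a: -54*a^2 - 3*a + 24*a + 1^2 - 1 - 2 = -54*a^2 + 21*a - 2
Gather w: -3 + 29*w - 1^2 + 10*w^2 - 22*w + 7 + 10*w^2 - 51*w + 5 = 20*w^2 - 44*w + 8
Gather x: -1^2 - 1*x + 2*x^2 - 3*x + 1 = 2*x^2 - 4*x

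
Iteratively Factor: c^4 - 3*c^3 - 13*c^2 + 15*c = (c + 3)*(c^3 - 6*c^2 + 5*c) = (c - 5)*(c + 3)*(c^2 - c) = (c - 5)*(c - 1)*(c + 3)*(c)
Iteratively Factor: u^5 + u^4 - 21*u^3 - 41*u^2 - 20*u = (u + 1)*(u^4 - 21*u^2 - 20*u) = (u - 5)*(u + 1)*(u^3 + 5*u^2 + 4*u) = u*(u - 5)*(u + 1)*(u^2 + 5*u + 4) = u*(u - 5)*(u + 1)*(u + 4)*(u + 1)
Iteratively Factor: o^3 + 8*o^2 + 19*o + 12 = (o + 1)*(o^2 + 7*o + 12) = (o + 1)*(o + 3)*(o + 4)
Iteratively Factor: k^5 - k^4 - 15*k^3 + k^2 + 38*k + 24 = (k - 4)*(k^4 + 3*k^3 - 3*k^2 - 11*k - 6) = (k - 4)*(k + 1)*(k^3 + 2*k^2 - 5*k - 6) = (k - 4)*(k + 1)^2*(k^2 + k - 6) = (k - 4)*(k + 1)^2*(k + 3)*(k - 2)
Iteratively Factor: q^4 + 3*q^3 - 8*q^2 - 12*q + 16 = (q - 2)*(q^3 + 5*q^2 + 2*q - 8) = (q - 2)*(q - 1)*(q^2 + 6*q + 8) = (q - 2)*(q - 1)*(q + 2)*(q + 4)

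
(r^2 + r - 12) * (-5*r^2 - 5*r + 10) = -5*r^4 - 10*r^3 + 65*r^2 + 70*r - 120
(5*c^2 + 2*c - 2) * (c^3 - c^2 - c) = 5*c^5 - 3*c^4 - 9*c^3 + 2*c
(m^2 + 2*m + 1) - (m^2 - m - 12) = 3*m + 13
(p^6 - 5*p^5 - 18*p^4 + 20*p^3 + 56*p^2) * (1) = p^6 - 5*p^5 - 18*p^4 + 20*p^3 + 56*p^2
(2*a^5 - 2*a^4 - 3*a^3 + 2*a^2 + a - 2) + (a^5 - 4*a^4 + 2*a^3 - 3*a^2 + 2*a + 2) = 3*a^5 - 6*a^4 - a^3 - a^2 + 3*a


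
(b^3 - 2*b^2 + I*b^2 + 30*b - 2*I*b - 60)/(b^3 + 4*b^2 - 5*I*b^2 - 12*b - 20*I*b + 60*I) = (b + 6*I)/(b + 6)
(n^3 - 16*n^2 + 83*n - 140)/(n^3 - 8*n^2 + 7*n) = (n^2 - 9*n + 20)/(n*(n - 1))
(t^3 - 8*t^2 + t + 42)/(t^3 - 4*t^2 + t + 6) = (t^2 - 5*t - 14)/(t^2 - t - 2)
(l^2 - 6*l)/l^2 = (l - 6)/l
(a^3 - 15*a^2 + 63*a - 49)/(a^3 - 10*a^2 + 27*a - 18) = (a^2 - 14*a + 49)/(a^2 - 9*a + 18)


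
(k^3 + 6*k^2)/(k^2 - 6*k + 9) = k^2*(k + 6)/(k^2 - 6*k + 9)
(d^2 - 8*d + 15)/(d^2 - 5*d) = (d - 3)/d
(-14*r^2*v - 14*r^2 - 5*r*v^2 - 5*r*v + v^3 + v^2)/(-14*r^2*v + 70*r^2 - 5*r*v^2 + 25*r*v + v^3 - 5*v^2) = (v + 1)/(v - 5)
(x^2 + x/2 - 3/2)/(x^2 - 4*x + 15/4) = 2*(2*x^2 + x - 3)/(4*x^2 - 16*x + 15)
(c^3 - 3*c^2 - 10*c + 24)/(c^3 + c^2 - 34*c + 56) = (c + 3)/(c + 7)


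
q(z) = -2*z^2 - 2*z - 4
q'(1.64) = -8.56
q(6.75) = -108.62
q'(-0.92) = 1.68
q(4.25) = -48.62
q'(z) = -4*z - 2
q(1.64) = -12.66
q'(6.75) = -29.00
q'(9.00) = -38.00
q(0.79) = -6.83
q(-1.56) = -5.75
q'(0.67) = -4.68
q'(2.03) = -10.12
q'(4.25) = -19.00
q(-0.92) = -3.85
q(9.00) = -184.00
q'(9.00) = -38.00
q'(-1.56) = 4.24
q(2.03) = -16.30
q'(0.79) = -5.16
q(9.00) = -184.00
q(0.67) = -6.24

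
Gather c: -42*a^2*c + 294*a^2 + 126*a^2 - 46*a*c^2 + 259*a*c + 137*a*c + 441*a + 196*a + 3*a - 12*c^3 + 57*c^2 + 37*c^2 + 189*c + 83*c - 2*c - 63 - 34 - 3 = 420*a^2 + 640*a - 12*c^3 + c^2*(94 - 46*a) + c*(-42*a^2 + 396*a + 270) - 100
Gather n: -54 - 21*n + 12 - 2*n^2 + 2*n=-2*n^2 - 19*n - 42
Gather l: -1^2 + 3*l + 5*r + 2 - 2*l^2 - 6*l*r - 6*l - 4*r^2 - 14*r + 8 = -2*l^2 + l*(-6*r - 3) - 4*r^2 - 9*r + 9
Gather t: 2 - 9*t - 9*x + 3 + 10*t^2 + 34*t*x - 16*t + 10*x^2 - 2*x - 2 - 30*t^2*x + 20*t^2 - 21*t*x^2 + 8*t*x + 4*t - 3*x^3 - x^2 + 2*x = t^2*(30 - 30*x) + t*(-21*x^2 + 42*x - 21) - 3*x^3 + 9*x^2 - 9*x + 3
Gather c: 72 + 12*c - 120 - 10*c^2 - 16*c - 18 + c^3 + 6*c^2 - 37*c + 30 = c^3 - 4*c^2 - 41*c - 36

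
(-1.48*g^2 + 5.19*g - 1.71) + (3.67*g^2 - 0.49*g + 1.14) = 2.19*g^2 + 4.7*g - 0.57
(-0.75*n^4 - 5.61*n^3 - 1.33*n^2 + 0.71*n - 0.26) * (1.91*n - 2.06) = -1.4325*n^5 - 9.1701*n^4 + 9.0163*n^3 + 4.0959*n^2 - 1.9592*n + 0.5356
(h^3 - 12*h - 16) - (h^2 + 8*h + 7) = h^3 - h^2 - 20*h - 23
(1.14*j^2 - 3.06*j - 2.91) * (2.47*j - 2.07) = 2.8158*j^3 - 9.918*j^2 - 0.853500000000001*j + 6.0237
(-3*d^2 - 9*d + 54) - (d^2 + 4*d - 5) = -4*d^2 - 13*d + 59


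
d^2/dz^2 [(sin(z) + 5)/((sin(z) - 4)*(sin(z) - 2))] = (-sin(z)^5 - 26*sin(z)^4 + 140*sin(z)^3 - 38*sin(z)^2 - 532*sin(z) + 376)/((sin(z) - 4)^3*(sin(z) - 2)^3)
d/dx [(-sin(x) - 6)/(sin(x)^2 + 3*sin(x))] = (cos(x) + 12/tan(x) + 18*cos(x)/sin(x)^2)/(sin(x) + 3)^2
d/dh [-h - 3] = -1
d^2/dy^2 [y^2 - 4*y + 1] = 2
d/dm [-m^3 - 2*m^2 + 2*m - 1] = -3*m^2 - 4*m + 2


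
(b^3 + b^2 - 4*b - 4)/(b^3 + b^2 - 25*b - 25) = (b^2 - 4)/(b^2 - 25)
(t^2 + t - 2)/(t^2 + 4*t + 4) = (t - 1)/(t + 2)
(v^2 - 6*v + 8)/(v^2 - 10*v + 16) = (v - 4)/(v - 8)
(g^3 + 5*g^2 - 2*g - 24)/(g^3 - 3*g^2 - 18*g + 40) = (g + 3)/(g - 5)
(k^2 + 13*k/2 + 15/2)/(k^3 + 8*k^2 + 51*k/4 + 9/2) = 2*(k + 5)/(2*k^2 + 13*k + 6)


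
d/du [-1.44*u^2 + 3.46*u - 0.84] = 3.46 - 2.88*u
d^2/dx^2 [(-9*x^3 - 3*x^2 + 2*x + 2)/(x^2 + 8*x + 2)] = 8*(-133*x^3 - 102*x^2 - 18*x + 20)/(x^6 + 24*x^5 + 198*x^4 + 608*x^3 + 396*x^2 + 96*x + 8)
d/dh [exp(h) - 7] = exp(h)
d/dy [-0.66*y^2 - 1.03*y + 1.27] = -1.32*y - 1.03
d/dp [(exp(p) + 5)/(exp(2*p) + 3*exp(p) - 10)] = -exp(p)/(exp(2*p) - 4*exp(p) + 4)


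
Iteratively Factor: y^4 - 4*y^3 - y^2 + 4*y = (y)*(y^3 - 4*y^2 - y + 4) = y*(y - 1)*(y^2 - 3*y - 4) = y*(y - 1)*(y + 1)*(y - 4)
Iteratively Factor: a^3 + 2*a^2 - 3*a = (a + 3)*(a^2 - a) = (a - 1)*(a + 3)*(a)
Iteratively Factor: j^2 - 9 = (j + 3)*(j - 3)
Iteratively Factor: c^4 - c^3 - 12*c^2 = (c)*(c^3 - c^2 - 12*c) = c*(c + 3)*(c^2 - 4*c) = c^2*(c + 3)*(c - 4)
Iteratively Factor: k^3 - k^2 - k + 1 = (k - 1)*(k^2 - 1) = (k - 1)^2*(k + 1)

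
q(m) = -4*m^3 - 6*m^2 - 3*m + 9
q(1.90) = -45.80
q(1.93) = -47.90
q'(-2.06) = -29.20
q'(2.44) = -103.72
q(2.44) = -92.15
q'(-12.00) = -1587.00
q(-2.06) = 24.69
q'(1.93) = -70.86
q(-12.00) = 6093.00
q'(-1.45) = -10.83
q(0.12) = 8.55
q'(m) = -12*m^2 - 12*m - 3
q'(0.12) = -4.61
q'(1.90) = -69.12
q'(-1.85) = -21.87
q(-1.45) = 12.93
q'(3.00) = -147.00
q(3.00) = -162.00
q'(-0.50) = 0.00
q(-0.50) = 9.50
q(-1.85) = 19.34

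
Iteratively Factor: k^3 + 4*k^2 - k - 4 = (k - 1)*(k^2 + 5*k + 4) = (k - 1)*(k + 4)*(k + 1)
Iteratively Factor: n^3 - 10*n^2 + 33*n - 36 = (n - 4)*(n^2 - 6*n + 9) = (n - 4)*(n - 3)*(n - 3)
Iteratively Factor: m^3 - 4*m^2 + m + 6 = (m + 1)*(m^2 - 5*m + 6) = (m - 2)*(m + 1)*(m - 3)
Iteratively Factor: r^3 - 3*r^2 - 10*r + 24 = (r + 3)*(r^2 - 6*r + 8) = (r - 4)*(r + 3)*(r - 2)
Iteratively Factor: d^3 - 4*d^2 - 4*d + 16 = (d - 4)*(d^2 - 4) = (d - 4)*(d + 2)*(d - 2)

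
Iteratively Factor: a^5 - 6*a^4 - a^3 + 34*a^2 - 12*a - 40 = (a + 1)*(a^4 - 7*a^3 + 6*a^2 + 28*a - 40) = (a - 5)*(a + 1)*(a^3 - 2*a^2 - 4*a + 8) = (a - 5)*(a - 2)*(a + 1)*(a^2 - 4) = (a - 5)*(a - 2)*(a + 1)*(a + 2)*(a - 2)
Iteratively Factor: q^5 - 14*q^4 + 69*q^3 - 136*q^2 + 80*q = (q - 5)*(q^4 - 9*q^3 + 24*q^2 - 16*q) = (q - 5)*(q - 4)*(q^3 - 5*q^2 + 4*q) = (q - 5)*(q - 4)^2*(q^2 - q) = q*(q - 5)*(q - 4)^2*(q - 1)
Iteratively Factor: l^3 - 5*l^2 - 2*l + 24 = (l - 4)*(l^2 - l - 6) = (l - 4)*(l + 2)*(l - 3)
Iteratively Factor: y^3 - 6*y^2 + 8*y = (y)*(y^2 - 6*y + 8) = y*(y - 2)*(y - 4)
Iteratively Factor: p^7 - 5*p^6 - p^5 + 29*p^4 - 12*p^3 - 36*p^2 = (p)*(p^6 - 5*p^5 - p^4 + 29*p^3 - 12*p^2 - 36*p) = p*(p - 3)*(p^5 - 2*p^4 - 7*p^3 + 8*p^2 + 12*p) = p*(p - 3)*(p + 2)*(p^4 - 4*p^3 + p^2 + 6*p) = p*(p - 3)^2*(p + 2)*(p^3 - p^2 - 2*p) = p*(p - 3)^2*(p + 1)*(p + 2)*(p^2 - 2*p) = p^2*(p - 3)^2*(p + 1)*(p + 2)*(p - 2)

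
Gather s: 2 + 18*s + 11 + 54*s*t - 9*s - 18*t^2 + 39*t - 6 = s*(54*t + 9) - 18*t^2 + 39*t + 7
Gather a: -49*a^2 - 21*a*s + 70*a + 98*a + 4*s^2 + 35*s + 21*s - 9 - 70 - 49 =-49*a^2 + a*(168 - 21*s) + 4*s^2 + 56*s - 128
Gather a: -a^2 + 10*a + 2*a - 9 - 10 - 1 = -a^2 + 12*a - 20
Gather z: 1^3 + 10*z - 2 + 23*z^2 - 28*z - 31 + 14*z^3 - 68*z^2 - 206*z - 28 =14*z^3 - 45*z^2 - 224*z - 60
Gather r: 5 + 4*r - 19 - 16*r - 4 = -12*r - 18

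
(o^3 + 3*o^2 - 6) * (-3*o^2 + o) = -3*o^5 - 8*o^4 + 3*o^3 + 18*o^2 - 6*o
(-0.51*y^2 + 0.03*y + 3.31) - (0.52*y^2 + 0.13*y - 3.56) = -1.03*y^2 - 0.1*y + 6.87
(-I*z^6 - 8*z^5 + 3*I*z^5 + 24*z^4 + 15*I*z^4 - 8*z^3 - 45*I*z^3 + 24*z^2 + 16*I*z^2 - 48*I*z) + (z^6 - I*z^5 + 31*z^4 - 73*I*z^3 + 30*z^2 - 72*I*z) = z^6 - I*z^6 - 8*z^5 + 2*I*z^5 + 55*z^4 + 15*I*z^4 - 8*z^3 - 118*I*z^3 + 54*z^2 + 16*I*z^2 - 120*I*z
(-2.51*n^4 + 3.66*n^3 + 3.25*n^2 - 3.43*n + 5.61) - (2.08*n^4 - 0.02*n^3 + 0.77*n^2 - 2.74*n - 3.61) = -4.59*n^4 + 3.68*n^3 + 2.48*n^2 - 0.69*n + 9.22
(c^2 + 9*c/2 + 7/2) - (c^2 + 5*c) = 7/2 - c/2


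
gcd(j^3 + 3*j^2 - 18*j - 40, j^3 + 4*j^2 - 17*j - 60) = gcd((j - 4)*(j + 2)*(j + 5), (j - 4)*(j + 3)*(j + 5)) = j^2 + j - 20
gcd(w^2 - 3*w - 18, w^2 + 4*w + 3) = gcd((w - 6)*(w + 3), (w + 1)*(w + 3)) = w + 3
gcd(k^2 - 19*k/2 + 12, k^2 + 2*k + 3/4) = 1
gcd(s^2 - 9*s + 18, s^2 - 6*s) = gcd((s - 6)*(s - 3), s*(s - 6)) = s - 6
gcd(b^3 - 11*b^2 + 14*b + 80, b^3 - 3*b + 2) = b + 2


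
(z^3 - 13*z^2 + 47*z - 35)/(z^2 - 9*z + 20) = (z^2 - 8*z + 7)/(z - 4)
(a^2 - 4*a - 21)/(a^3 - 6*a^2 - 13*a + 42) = 1/(a - 2)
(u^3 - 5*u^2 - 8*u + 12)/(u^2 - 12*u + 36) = (u^2 + u - 2)/(u - 6)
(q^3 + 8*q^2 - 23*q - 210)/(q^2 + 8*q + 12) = (q^2 + 2*q - 35)/(q + 2)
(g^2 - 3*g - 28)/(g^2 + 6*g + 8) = (g - 7)/(g + 2)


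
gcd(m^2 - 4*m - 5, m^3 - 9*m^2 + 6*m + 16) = m + 1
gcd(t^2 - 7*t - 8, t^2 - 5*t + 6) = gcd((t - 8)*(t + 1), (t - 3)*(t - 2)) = 1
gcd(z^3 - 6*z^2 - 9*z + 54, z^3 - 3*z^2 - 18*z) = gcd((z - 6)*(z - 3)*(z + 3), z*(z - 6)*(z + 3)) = z^2 - 3*z - 18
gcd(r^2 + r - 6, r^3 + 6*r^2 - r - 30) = r^2 + r - 6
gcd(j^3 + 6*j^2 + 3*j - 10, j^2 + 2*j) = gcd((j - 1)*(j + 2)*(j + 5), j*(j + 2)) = j + 2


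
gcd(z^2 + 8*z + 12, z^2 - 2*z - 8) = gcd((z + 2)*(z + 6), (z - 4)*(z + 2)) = z + 2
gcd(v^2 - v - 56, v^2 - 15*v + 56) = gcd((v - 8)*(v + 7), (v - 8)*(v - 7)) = v - 8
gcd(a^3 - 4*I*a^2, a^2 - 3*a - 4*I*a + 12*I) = a - 4*I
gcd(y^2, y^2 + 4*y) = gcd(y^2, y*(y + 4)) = y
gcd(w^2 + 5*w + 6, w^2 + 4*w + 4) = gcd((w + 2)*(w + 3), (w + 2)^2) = w + 2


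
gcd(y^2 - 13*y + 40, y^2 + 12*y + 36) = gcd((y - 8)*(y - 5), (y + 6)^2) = 1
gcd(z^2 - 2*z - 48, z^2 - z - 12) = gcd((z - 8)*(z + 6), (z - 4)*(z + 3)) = 1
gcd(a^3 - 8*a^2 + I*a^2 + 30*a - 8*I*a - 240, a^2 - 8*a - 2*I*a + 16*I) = a - 8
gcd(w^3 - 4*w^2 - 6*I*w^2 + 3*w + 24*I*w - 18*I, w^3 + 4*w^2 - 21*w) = w - 3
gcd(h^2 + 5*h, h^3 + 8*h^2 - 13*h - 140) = h + 5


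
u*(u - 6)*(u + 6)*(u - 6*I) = u^4 - 6*I*u^3 - 36*u^2 + 216*I*u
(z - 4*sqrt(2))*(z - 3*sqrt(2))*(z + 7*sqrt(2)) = z^3 - 74*z + 168*sqrt(2)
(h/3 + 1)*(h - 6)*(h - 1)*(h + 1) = h^4/3 - h^3 - 19*h^2/3 + h + 6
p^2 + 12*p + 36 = (p + 6)^2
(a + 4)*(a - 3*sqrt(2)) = a^2 - 3*sqrt(2)*a + 4*a - 12*sqrt(2)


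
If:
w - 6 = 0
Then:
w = 6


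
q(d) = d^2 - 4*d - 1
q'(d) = 2*d - 4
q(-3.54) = 25.69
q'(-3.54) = -11.08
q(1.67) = -4.89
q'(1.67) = -0.66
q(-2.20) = 12.64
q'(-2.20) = -8.40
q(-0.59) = 1.71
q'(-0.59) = -5.18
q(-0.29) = 0.24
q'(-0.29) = -4.58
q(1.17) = -4.31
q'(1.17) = -1.66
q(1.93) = -5.00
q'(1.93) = -0.14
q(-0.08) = -0.67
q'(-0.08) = -4.16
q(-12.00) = 191.00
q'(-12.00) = -28.00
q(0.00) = -1.00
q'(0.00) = -4.00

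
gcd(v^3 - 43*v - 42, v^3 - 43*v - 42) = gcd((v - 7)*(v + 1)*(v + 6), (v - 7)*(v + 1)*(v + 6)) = v^3 - 43*v - 42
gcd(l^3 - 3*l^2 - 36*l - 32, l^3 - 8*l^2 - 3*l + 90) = 1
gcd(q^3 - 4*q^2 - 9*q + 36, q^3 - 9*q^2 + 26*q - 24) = q^2 - 7*q + 12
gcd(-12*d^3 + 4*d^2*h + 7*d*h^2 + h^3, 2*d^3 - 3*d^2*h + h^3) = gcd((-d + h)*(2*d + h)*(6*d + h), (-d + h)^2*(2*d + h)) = 2*d^2 - d*h - h^2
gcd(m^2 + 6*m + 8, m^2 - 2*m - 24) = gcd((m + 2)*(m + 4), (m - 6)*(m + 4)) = m + 4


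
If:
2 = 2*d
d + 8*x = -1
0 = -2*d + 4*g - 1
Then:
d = 1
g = 3/4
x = -1/4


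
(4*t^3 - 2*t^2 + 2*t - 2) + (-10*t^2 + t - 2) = 4*t^3 - 12*t^2 + 3*t - 4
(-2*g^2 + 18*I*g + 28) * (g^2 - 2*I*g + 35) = -2*g^4 + 22*I*g^3 - 6*g^2 + 574*I*g + 980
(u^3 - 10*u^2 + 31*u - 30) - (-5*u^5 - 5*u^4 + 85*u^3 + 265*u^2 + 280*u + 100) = 5*u^5 + 5*u^4 - 84*u^3 - 275*u^2 - 249*u - 130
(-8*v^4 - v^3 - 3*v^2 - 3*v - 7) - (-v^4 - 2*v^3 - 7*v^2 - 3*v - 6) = -7*v^4 + v^3 + 4*v^2 - 1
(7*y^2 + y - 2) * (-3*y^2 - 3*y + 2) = -21*y^4 - 24*y^3 + 17*y^2 + 8*y - 4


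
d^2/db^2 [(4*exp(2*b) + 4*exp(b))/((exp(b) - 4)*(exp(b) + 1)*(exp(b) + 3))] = 4*(exp(4*b) + exp(3*b) + 72*exp(2*b) - 12*exp(b) + 144)*exp(b)/(exp(6*b) - 3*exp(5*b) - 33*exp(4*b) + 71*exp(3*b) + 396*exp(2*b) - 432*exp(b) - 1728)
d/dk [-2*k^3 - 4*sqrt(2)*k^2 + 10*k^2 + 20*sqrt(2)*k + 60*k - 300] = -6*k^2 - 8*sqrt(2)*k + 20*k + 20*sqrt(2) + 60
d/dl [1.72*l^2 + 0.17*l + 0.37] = 3.44*l + 0.17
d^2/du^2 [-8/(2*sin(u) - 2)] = 4*(sin(u) + 2)/(sin(u) - 1)^2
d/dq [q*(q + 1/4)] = 2*q + 1/4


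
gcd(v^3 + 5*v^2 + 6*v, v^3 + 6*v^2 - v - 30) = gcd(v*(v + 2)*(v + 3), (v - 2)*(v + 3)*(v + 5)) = v + 3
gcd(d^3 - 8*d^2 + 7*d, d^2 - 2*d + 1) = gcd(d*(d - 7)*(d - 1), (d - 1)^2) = d - 1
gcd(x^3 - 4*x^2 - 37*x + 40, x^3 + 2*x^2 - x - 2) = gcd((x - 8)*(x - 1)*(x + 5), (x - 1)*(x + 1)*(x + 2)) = x - 1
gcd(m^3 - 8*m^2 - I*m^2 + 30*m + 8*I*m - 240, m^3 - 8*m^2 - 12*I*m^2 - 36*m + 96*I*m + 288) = m^2 + m*(-8 - 6*I) + 48*I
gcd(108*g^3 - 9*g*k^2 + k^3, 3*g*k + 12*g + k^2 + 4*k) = 3*g + k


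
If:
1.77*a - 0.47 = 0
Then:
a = 0.27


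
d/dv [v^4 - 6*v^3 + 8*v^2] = 2*v*(2*v^2 - 9*v + 8)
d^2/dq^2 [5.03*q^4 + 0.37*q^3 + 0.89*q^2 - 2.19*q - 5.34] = 60.36*q^2 + 2.22*q + 1.78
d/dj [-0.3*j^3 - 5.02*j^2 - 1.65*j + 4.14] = -0.9*j^2 - 10.04*j - 1.65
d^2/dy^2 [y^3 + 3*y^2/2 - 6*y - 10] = 6*y + 3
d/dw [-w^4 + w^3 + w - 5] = -4*w^3 + 3*w^2 + 1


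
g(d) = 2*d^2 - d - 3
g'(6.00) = 23.00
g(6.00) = 63.00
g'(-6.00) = -25.00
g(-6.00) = 75.00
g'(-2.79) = -12.16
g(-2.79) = 15.36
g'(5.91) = 22.64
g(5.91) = 60.95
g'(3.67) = 13.68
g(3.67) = 20.27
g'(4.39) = 16.56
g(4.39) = 31.15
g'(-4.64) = -19.56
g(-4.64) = 44.70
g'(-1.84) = -8.36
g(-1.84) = 5.61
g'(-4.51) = -19.04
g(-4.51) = 42.19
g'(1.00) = 3.00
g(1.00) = -2.00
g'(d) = 4*d - 1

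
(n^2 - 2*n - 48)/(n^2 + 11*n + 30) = (n - 8)/(n + 5)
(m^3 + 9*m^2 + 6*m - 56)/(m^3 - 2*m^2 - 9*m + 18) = (m^2 + 11*m + 28)/(m^2 - 9)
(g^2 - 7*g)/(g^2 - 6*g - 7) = g/(g + 1)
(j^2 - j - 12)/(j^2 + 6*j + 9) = (j - 4)/(j + 3)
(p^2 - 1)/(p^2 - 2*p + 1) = (p + 1)/(p - 1)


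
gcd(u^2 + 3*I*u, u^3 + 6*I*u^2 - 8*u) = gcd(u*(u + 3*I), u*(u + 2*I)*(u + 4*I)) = u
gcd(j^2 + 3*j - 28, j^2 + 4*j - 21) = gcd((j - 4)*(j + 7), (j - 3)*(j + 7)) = j + 7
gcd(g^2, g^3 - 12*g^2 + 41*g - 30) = 1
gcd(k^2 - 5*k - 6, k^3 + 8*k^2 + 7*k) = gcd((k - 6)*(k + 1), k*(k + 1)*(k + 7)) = k + 1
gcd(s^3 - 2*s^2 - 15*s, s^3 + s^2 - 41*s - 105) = s + 3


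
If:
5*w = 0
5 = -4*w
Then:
No Solution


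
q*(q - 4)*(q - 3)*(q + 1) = q^4 - 6*q^3 + 5*q^2 + 12*q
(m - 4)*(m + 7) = m^2 + 3*m - 28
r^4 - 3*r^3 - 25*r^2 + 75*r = r*(r - 5)*(r - 3)*(r + 5)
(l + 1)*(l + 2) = l^2 + 3*l + 2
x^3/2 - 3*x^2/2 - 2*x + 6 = (x/2 + 1)*(x - 3)*(x - 2)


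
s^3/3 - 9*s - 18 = (s/3 + 1)*(s - 6)*(s + 3)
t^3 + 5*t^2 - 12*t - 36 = (t - 3)*(t + 2)*(t + 6)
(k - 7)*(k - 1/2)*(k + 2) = k^3 - 11*k^2/2 - 23*k/2 + 7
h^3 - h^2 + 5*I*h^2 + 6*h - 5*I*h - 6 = (h - 1)*(h - I)*(h + 6*I)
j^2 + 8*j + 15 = (j + 3)*(j + 5)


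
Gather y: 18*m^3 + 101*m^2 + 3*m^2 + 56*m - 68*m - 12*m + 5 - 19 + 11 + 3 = 18*m^3 + 104*m^2 - 24*m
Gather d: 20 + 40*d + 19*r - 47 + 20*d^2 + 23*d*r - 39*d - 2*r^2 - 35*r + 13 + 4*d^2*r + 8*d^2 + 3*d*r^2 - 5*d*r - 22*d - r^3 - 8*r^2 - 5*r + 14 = d^2*(4*r + 28) + d*(3*r^2 + 18*r - 21) - r^3 - 10*r^2 - 21*r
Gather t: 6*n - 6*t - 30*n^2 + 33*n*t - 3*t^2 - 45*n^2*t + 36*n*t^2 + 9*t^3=-30*n^2 + 6*n + 9*t^3 + t^2*(36*n - 3) + t*(-45*n^2 + 33*n - 6)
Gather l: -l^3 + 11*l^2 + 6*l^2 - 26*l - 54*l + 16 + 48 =-l^3 + 17*l^2 - 80*l + 64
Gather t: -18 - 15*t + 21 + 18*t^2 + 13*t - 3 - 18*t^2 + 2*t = 0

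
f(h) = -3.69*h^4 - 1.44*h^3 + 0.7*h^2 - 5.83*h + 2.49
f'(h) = -14.76*h^3 - 4.32*h^2 + 1.4*h - 5.83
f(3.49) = -617.97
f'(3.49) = -680.99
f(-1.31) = 3.70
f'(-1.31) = 18.10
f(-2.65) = -132.32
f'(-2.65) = 234.80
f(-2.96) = -220.04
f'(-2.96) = 334.97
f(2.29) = -125.96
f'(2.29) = -202.53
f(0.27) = 0.92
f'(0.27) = -6.06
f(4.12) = -1173.55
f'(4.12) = -1105.63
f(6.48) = -6903.90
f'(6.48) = -4194.32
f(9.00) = -25253.13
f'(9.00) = -11103.19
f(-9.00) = -23048.67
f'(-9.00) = 10391.69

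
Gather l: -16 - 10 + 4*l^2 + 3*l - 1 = 4*l^2 + 3*l - 27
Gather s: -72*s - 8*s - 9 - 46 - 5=-80*s - 60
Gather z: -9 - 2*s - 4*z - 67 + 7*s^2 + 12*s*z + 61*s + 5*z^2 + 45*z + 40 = 7*s^2 + 59*s + 5*z^2 + z*(12*s + 41) - 36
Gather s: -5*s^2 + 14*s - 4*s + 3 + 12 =-5*s^2 + 10*s + 15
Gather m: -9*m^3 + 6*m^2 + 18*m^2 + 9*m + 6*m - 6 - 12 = -9*m^3 + 24*m^2 + 15*m - 18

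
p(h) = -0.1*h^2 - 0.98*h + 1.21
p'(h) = -0.2*h - 0.98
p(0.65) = 0.53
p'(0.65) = -1.11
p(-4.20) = 3.56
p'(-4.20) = -0.14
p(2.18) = -1.40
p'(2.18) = -1.42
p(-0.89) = 2.00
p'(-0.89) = -0.80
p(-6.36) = 3.40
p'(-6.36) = 0.29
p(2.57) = -1.97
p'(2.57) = -1.49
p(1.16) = -0.06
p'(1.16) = -1.21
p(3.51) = -3.46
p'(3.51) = -1.68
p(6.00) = -8.27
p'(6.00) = -2.18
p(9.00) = -15.71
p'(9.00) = -2.78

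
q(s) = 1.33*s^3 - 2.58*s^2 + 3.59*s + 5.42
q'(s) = 3.99*s^2 - 5.16*s + 3.59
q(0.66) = 7.05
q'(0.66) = 1.92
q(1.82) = 11.43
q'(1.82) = 7.42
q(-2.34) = -34.15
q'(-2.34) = 37.51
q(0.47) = 6.68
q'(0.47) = 2.05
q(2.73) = 23.05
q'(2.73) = 19.24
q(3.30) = 36.97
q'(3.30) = 30.01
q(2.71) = 22.67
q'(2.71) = 18.91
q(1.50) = 9.49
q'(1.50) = 4.83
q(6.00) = 221.36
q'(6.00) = 116.27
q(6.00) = 221.36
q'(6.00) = 116.27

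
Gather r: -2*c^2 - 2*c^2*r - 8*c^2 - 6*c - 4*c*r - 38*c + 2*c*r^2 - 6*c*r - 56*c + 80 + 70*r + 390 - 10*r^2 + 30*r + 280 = -10*c^2 - 100*c + r^2*(2*c - 10) + r*(-2*c^2 - 10*c + 100) + 750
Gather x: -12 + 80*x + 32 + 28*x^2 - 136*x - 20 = 28*x^2 - 56*x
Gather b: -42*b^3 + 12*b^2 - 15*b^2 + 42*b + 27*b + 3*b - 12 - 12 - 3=-42*b^3 - 3*b^2 + 72*b - 27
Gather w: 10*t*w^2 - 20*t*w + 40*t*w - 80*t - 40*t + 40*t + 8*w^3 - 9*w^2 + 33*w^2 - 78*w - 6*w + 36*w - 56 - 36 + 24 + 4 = -80*t + 8*w^3 + w^2*(10*t + 24) + w*(20*t - 48) - 64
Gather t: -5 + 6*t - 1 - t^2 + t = -t^2 + 7*t - 6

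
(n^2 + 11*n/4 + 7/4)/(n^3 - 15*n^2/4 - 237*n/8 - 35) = 2*(n + 1)/(2*n^2 - 11*n - 40)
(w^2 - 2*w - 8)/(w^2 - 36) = (w^2 - 2*w - 8)/(w^2 - 36)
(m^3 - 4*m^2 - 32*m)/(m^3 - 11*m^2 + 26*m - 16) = m*(m + 4)/(m^2 - 3*m + 2)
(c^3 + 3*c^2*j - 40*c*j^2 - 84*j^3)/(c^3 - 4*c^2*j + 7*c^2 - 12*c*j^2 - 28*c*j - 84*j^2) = (c + 7*j)/(c + 7)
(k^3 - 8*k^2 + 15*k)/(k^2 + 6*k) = (k^2 - 8*k + 15)/(k + 6)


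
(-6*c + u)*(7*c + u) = -42*c^2 + c*u + u^2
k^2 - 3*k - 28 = (k - 7)*(k + 4)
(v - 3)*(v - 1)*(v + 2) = v^3 - 2*v^2 - 5*v + 6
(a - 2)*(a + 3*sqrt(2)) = a^2 - 2*a + 3*sqrt(2)*a - 6*sqrt(2)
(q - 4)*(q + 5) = q^2 + q - 20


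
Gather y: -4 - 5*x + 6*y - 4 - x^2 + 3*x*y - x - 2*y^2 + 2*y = -x^2 - 6*x - 2*y^2 + y*(3*x + 8) - 8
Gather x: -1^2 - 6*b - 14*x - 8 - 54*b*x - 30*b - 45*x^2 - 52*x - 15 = -36*b - 45*x^2 + x*(-54*b - 66) - 24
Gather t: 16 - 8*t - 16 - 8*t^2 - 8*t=-8*t^2 - 16*t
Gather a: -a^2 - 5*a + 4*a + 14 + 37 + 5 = -a^2 - a + 56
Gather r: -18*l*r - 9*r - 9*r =r*(-18*l - 18)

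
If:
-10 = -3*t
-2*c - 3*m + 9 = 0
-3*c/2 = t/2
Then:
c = -10/9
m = 101/27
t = 10/3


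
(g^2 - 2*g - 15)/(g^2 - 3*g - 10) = (g + 3)/(g + 2)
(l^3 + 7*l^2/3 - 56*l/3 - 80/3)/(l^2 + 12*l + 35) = (3*l^2 - 8*l - 16)/(3*(l + 7))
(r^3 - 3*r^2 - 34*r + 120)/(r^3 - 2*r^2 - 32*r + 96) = (r - 5)/(r - 4)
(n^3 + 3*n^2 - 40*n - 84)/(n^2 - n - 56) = (n^2 - 4*n - 12)/(n - 8)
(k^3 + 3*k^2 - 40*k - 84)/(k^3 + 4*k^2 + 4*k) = (k^2 + k - 42)/(k*(k + 2))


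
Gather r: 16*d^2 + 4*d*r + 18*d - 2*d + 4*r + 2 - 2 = 16*d^2 + 16*d + r*(4*d + 4)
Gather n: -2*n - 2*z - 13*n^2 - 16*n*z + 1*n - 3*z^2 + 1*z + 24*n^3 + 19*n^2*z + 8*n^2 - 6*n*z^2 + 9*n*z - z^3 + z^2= 24*n^3 + n^2*(19*z - 5) + n*(-6*z^2 - 7*z - 1) - z^3 - 2*z^2 - z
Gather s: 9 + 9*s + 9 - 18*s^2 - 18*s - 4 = -18*s^2 - 9*s + 14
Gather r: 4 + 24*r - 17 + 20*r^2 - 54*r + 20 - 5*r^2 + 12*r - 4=15*r^2 - 18*r + 3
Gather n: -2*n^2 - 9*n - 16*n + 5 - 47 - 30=-2*n^2 - 25*n - 72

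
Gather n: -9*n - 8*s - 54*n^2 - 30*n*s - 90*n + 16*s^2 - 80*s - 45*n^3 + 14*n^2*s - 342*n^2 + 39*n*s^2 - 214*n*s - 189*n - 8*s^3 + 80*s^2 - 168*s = -45*n^3 + n^2*(14*s - 396) + n*(39*s^2 - 244*s - 288) - 8*s^3 + 96*s^2 - 256*s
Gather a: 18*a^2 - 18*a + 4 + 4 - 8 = 18*a^2 - 18*a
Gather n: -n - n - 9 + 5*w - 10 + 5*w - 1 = -2*n + 10*w - 20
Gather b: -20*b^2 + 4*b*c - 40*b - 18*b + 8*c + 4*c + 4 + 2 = -20*b^2 + b*(4*c - 58) + 12*c + 6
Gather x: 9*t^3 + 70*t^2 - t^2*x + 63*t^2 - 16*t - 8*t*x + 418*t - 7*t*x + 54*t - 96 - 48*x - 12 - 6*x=9*t^3 + 133*t^2 + 456*t + x*(-t^2 - 15*t - 54) - 108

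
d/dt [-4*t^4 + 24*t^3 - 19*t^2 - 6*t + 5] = -16*t^3 + 72*t^2 - 38*t - 6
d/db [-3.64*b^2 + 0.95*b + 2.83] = 0.95 - 7.28*b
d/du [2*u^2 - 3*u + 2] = 4*u - 3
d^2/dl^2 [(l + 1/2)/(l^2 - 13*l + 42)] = ((25 - 6*l)*(l^2 - 13*l + 42) + (2*l - 13)^2*(2*l + 1))/(l^2 - 13*l + 42)^3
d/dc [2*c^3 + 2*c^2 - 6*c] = 6*c^2 + 4*c - 6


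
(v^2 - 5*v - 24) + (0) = v^2 - 5*v - 24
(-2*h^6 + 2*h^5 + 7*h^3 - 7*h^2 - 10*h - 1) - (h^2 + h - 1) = -2*h^6 + 2*h^5 + 7*h^3 - 8*h^2 - 11*h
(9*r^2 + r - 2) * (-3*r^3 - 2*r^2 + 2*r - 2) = -27*r^5 - 21*r^4 + 22*r^3 - 12*r^2 - 6*r + 4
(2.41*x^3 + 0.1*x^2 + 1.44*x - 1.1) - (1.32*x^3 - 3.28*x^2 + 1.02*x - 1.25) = 1.09*x^3 + 3.38*x^2 + 0.42*x + 0.15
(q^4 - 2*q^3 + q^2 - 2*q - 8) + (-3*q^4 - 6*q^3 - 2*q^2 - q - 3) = -2*q^4 - 8*q^3 - q^2 - 3*q - 11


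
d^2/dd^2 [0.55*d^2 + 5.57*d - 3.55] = 1.10000000000000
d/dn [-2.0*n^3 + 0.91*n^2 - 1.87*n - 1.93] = -6.0*n^2 + 1.82*n - 1.87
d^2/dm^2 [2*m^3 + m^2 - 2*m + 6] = 12*m + 2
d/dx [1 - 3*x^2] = -6*x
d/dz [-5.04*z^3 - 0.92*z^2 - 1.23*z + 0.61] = -15.12*z^2 - 1.84*z - 1.23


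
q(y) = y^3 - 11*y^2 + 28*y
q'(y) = 3*y^2 - 22*y + 28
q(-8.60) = -1690.42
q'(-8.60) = 439.08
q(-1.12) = -46.56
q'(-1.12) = 56.40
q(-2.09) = -115.70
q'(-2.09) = 87.08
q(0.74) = 15.10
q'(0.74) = 13.36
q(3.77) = 2.80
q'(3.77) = -12.30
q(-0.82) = -30.91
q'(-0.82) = 48.06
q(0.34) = 8.29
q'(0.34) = 20.87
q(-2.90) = -198.10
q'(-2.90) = 117.03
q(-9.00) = -1872.00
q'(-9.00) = 469.00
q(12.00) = 480.00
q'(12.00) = 196.00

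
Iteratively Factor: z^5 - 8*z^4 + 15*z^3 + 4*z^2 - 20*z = (z + 1)*(z^4 - 9*z^3 + 24*z^2 - 20*z) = (z - 2)*(z + 1)*(z^3 - 7*z^2 + 10*z) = z*(z - 2)*(z + 1)*(z^2 - 7*z + 10) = z*(z - 5)*(z - 2)*(z + 1)*(z - 2)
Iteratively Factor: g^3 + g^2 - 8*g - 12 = (g + 2)*(g^2 - g - 6) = (g + 2)^2*(g - 3)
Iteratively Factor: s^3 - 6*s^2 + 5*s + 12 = (s + 1)*(s^2 - 7*s + 12) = (s - 4)*(s + 1)*(s - 3)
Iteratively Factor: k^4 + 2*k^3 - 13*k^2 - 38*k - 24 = (k + 1)*(k^3 + k^2 - 14*k - 24) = (k + 1)*(k + 3)*(k^2 - 2*k - 8) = (k + 1)*(k + 2)*(k + 3)*(k - 4)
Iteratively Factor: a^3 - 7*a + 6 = (a - 1)*(a^2 + a - 6) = (a - 2)*(a - 1)*(a + 3)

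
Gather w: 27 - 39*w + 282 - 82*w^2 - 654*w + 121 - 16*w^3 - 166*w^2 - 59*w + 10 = -16*w^3 - 248*w^2 - 752*w + 440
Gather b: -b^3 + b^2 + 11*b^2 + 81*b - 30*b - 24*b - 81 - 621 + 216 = -b^3 + 12*b^2 + 27*b - 486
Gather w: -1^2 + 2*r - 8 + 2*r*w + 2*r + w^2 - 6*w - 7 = 4*r + w^2 + w*(2*r - 6) - 16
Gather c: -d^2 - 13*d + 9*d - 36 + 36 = -d^2 - 4*d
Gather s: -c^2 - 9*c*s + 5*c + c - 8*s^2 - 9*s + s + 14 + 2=-c^2 + 6*c - 8*s^2 + s*(-9*c - 8) + 16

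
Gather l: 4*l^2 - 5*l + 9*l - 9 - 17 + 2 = 4*l^2 + 4*l - 24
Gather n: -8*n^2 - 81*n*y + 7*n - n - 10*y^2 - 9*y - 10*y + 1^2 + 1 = -8*n^2 + n*(6 - 81*y) - 10*y^2 - 19*y + 2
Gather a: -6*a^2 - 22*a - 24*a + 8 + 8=-6*a^2 - 46*a + 16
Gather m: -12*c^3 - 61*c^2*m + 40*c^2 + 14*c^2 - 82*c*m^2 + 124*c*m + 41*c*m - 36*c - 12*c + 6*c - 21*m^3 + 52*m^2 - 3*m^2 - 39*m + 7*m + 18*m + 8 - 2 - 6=-12*c^3 + 54*c^2 - 42*c - 21*m^3 + m^2*(49 - 82*c) + m*(-61*c^2 + 165*c - 14)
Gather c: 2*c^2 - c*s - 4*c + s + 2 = 2*c^2 + c*(-s - 4) + s + 2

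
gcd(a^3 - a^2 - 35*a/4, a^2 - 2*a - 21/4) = a - 7/2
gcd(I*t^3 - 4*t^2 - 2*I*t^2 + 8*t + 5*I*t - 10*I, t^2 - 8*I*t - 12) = 1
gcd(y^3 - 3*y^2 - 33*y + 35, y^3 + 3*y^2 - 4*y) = y - 1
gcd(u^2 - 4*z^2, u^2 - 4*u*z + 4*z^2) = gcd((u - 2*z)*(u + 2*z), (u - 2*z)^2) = -u + 2*z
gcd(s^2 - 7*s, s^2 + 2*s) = s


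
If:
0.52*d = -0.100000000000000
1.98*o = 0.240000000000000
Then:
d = -0.19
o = 0.12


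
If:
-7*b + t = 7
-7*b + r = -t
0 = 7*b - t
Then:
No Solution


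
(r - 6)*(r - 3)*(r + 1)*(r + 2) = r^4 - 6*r^3 - 7*r^2 + 36*r + 36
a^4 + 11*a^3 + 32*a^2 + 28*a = a*(a + 2)^2*(a + 7)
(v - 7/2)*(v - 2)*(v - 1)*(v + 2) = v^4 - 9*v^3/2 - v^2/2 + 18*v - 14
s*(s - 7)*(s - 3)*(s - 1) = s^4 - 11*s^3 + 31*s^2 - 21*s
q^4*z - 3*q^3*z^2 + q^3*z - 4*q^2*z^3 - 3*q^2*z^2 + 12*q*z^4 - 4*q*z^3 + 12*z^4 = (q - 3*z)*(q - 2*z)*(q + 2*z)*(q*z + z)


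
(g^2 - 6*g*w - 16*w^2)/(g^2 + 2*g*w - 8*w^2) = (g^2 - 6*g*w - 16*w^2)/(g^2 + 2*g*w - 8*w^2)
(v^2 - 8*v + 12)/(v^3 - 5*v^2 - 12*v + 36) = 1/(v + 3)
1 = 1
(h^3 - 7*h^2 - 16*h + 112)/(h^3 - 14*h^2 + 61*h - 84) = (h + 4)/(h - 3)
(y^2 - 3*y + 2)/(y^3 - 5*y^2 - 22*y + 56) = (y - 1)/(y^2 - 3*y - 28)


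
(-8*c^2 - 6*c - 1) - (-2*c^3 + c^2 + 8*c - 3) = 2*c^3 - 9*c^2 - 14*c + 2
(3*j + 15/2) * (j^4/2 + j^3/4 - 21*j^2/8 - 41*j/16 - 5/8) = 3*j^5/2 + 9*j^4/2 - 6*j^3 - 219*j^2/8 - 675*j/32 - 75/16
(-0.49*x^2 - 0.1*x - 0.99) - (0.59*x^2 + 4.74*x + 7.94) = -1.08*x^2 - 4.84*x - 8.93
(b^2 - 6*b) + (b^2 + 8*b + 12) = 2*b^2 + 2*b + 12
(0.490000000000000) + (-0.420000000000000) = 0.0700000000000000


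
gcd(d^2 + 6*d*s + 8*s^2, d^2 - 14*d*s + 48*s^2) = 1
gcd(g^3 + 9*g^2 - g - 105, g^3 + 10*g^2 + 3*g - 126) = g^2 + 4*g - 21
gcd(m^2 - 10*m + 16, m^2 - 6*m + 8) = m - 2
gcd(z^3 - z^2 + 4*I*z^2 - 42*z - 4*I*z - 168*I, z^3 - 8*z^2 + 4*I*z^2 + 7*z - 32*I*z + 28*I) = z^2 + z*(-7 + 4*I) - 28*I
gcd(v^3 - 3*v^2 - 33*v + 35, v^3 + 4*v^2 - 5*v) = v^2 + 4*v - 5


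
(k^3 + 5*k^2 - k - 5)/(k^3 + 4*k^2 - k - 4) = (k + 5)/(k + 4)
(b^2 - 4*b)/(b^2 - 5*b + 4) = b/(b - 1)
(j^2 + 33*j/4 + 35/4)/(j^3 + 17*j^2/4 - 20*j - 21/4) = (4*j + 5)/(4*j^2 - 11*j - 3)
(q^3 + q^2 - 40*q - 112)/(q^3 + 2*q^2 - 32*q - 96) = (q - 7)/(q - 6)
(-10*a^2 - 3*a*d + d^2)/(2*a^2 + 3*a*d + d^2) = (-5*a + d)/(a + d)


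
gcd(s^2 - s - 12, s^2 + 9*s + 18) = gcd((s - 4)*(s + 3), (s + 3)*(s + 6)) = s + 3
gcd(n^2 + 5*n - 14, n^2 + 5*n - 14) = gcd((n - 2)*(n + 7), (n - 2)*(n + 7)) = n^2 + 5*n - 14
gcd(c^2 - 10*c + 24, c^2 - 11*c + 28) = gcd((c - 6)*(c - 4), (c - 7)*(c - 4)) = c - 4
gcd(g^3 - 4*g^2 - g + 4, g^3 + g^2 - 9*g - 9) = g + 1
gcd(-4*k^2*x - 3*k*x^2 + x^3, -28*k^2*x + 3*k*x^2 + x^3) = -4*k*x + x^2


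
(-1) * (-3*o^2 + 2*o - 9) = 3*o^2 - 2*o + 9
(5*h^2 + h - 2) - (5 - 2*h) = 5*h^2 + 3*h - 7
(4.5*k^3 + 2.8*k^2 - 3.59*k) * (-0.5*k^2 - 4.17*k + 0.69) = -2.25*k^5 - 20.165*k^4 - 6.776*k^3 + 16.9023*k^2 - 2.4771*k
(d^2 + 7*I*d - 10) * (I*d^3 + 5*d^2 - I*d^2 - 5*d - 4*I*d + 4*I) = I*d^5 - 2*d^4 - I*d^4 + 2*d^3 + 21*I*d^3 - 22*d^2 - 21*I*d^2 + 22*d + 40*I*d - 40*I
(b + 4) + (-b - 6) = -2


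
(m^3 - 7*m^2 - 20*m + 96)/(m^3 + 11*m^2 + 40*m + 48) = (m^2 - 11*m + 24)/(m^2 + 7*m + 12)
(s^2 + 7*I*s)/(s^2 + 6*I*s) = (s + 7*I)/(s + 6*I)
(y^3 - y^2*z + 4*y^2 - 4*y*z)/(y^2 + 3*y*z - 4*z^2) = y*(y + 4)/(y + 4*z)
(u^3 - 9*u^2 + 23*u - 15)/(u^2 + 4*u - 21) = (u^2 - 6*u + 5)/(u + 7)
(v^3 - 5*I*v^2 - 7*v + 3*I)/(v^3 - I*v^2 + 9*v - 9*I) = (v - I)/(v + 3*I)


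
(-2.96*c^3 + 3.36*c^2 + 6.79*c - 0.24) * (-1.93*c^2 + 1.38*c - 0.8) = 5.7128*c^5 - 10.5696*c^4 - 6.0999*c^3 + 7.1454*c^2 - 5.7632*c + 0.192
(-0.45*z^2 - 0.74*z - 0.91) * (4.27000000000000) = -1.9215*z^2 - 3.1598*z - 3.8857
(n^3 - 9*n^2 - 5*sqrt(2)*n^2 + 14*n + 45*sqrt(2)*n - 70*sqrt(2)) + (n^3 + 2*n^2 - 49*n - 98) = 2*n^3 - 5*sqrt(2)*n^2 - 7*n^2 - 35*n + 45*sqrt(2)*n - 70*sqrt(2) - 98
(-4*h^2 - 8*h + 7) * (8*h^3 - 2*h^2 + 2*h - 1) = -32*h^5 - 56*h^4 + 64*h^3 - 26*h^2 + 22*h - 7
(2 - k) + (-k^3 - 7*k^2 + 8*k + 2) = -k^3 - 7*k^2 + 7*k + 4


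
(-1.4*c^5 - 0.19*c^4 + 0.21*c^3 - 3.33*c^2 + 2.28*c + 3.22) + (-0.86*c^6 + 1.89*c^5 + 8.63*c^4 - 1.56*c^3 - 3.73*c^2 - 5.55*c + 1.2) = -0.86*c^6 + 0.49*c^5 + 8.44*c^4 - 1.35*c^3 - 7.06*c^2 - 3.27*c + 4.42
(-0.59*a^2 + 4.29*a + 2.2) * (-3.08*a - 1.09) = 1.8172*a^3 - 12.5701*a^2 - 11.4521*a - 2.398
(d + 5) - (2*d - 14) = 19 - d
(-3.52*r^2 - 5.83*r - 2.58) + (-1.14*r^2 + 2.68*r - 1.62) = -4.66*r^2 - 3.15*r - 4.2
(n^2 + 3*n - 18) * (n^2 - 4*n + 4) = n^4 - n^3 - 26*n^2 + 84*n - 72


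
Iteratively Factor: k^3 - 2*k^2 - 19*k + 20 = (k - 1)*(k^2 - k - 20) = (k - 5)*(k - 1)*(k + 4)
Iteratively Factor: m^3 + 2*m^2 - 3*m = (m)*(m^2 + 2*m - 3) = m*(m + 3)*(m - 1)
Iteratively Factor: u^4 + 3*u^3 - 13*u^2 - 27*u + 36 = (u - 1)*(u^3 + 4*u^2 - 9*u - 36) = (u - 1)*(u + 4)*(u^2 - 9) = (u - 1)*(u + 3)*(u + 4)*(u - 3)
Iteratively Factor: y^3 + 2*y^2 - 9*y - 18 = (y + 3)*(y^2 - y - 6) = (y + 2)*(y + 3)*(y - 3)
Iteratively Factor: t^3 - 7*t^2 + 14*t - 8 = (t - 4)*(t^2 - 3*t + 2) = (t - 4)*(t - 1)*(t - 2)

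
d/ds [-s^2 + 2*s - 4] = 2 - 2*s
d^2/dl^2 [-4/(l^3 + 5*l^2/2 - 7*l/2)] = 16*(l*(6*l + 5)*(2*l^2 + 5*l - 7) - (6*l^2 + 10*l - 7)^2)/(l^3*(2*l^2 + 5*l - 7)^3)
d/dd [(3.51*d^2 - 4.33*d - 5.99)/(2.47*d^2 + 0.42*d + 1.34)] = (12.1693*d^2 + 38.9974*d - 3.2864)/(6.1009*d^4 + 2.0748*d^3 + 6.796*d^2 + 1.1256*d + 1.7956)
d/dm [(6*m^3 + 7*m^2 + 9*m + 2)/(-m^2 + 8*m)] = (-6*m^4 + 96*m^3 + 65*m^2 + 4*m - 16)/(m^2*(m^2 - 16*m + 64))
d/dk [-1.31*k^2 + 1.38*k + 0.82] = 1.38 - 2.62*k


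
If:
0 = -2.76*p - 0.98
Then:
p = -0.36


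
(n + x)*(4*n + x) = 4*n^2 + 5*n*x + x^2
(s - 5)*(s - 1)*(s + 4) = s^3 - 2*s^2 - 19*s + 20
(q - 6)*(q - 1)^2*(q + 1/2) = q^4 - 15*q^3/2 + 9*q^2 + q/2 - 3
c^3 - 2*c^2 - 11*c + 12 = (c - 4)*(c - 1)*(c + 3)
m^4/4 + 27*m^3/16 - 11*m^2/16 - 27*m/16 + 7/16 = (m/4 + 1/4)*(m - 1)*(m - 1/4)*(m + 7)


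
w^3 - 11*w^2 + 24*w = w*(w - 8)*(w - 3)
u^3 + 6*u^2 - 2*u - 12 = (u + 6)*(u - sqrt(2))*(u + sqrt(2))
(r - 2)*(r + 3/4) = r^2 - 5*r/4 - 3/2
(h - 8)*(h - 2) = h^2 - 10*h + 16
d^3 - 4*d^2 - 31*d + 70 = (d - 7)*(d - 2)*(d + 5)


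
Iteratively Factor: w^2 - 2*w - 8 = (w + 2)*(w - 4)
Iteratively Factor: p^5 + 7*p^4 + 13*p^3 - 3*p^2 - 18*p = (p + 3)*(p^4 + 4*p^3 + p^2 - 6*p) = p*(p + 3)*(p^3 + 4*p^2 + p - 6) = p*(p - 1)*(p + 3)*(p^2 + 5*p + 6) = p*(p - 1)*(p + 2)*(p + 3)*(p + 3)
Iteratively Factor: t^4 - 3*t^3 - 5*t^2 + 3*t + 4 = (t + 1)*(t^3 - 4*t^2 - t + 4) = (t - 4)*(t + 1)*(t^2 - 1) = (t - 4)*(t - 1)*(t + 1)*(t + 1)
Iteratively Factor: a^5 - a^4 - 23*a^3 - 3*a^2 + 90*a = (a + 3)*(a^4 - 4*a^3 - 11*a^2 + 30*a) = (a + 3)^2*(a^3 - 7*a^2 + 10*a) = (a - 5)*(a + 3)^2*(a^2 - 2*a) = (a - 5)*(a - 2)*(a + 3)^2*(a)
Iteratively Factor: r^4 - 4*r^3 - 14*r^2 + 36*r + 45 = (r + 1)*(r^3 - 5*r^2 - 9*r + 45) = (r - 3)*(r + 1)*(r^2 - 2*r - 15) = (r - 3)*(r + 1)*(r + 3)*(r - 5)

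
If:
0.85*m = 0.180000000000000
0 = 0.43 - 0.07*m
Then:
No Solution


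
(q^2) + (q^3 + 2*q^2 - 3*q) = q^3 + 3*q^2 - 3*q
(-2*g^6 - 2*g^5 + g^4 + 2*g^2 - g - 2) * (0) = 0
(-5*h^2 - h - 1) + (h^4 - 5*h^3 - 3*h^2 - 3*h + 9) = h^4 - 5*h^3 - 8*h^2 - 4*h + 8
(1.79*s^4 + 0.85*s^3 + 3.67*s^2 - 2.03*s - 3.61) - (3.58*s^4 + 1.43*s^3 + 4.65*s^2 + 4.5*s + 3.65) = -1.79*s^4 - 0.58*s^3 - 0.98*s^2 - 6.53*s - 7.26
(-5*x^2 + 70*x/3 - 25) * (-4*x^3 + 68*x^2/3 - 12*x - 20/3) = 20*x^5 - 620*x^4/3 + 6200*x^3/9 - 2440*x^2/3 + 1300*x/9 + 500/3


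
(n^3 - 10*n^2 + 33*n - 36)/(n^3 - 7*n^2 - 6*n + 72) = (n^2 - 6*n + 9)/(n^2 - 3*n - 18)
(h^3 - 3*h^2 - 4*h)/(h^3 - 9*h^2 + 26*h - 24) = h*(h + 1)/(h^2 - 5*h + 6)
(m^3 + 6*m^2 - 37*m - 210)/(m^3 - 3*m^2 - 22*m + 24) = (m^2 + 12*m + 35)/(m^2 + 3*m - 4)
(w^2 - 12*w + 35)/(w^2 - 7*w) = (w - 5)/w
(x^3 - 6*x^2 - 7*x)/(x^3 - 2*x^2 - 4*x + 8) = x*(x^2 - 6*x - 7)/(x^3 - 2*x^2 - 4*x + 8)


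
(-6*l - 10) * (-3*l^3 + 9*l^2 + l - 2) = 18*l^4 - 24*l^3 - 96*l^2 + 2*l + 20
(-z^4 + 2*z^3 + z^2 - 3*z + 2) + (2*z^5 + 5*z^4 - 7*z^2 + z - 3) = 2*z^5 + 4*z^4 + 2*z^3 - 6*z^2 - 2*z - 1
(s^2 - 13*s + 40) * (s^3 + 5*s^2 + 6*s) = s^5 - 8*s^4 - 19*s^3 + 122*s^2 + 240*s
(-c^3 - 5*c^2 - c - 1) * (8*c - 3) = -8*c^4 - 37*c^3 + 7*c^2 - 5*c + 3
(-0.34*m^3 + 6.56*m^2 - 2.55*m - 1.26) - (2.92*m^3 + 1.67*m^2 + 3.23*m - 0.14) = -3.26*m^3 + 4.89*m^2 - 5.78*m - 1.12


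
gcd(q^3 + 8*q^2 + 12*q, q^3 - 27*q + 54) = q + 6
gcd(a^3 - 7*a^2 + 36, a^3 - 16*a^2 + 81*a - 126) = a^2 - 9*a + 18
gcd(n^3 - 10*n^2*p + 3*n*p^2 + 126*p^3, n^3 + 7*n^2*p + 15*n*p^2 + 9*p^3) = n + 3*p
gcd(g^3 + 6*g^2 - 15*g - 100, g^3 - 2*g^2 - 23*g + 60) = g^2 + g - 20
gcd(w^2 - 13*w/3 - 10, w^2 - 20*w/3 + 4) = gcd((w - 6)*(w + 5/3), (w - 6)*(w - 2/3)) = w - 6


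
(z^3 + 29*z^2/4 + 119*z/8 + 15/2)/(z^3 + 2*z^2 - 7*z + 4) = (8*z^2 + 26*z + 15)/(8*(z^2 - 2*z + 1))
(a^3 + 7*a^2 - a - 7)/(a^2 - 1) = a + 7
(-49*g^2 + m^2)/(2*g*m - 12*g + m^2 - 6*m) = (-49*g^2 + m^2)/(2*g*m - 12*g + m^2 - 6*m)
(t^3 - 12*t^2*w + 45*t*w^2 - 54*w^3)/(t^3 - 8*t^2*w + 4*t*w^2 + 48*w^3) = (t^2 - 6*t*w + 9*w^2)/(t^2 - 2*t*w - 8*w^2)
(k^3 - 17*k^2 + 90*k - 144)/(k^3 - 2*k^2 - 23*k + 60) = (k^2 - 14*k + 48)/(k^2 + k - 20)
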